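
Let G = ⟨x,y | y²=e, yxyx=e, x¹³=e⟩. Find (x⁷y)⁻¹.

The order of (x⁷y) is 2 (smallest k with (x⁷y)ᵏ = e), so (x⁷y)⁻¹ = (x⁷y)¹ = x⁷y.
Check: (x⁷y) · (x⁷y) → (x⁷y) · x⁷ = y;   y · y = e, giving e as required.

Answer: x⁷y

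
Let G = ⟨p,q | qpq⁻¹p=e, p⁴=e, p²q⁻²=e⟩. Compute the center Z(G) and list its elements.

An element z ∈ Z(G) iff z commutes with every generator.
For example p² is central: (p²)·p = p³ = p·(p²); (p²)·q = q⁻¹ = q·(p²).
Whereas p ∉ Z(G) since p·q = pq ≠ pq⁻¹ = q·p.
Checking each of the 8 elements this way gives Z(G) = {e, p²}, of order 2.

Answer: {e, p²}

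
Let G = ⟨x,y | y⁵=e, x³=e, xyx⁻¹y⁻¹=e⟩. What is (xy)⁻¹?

The order of (xy) is 15 (smallest k with (xy)ᵏ = e), so (xy)⁻¹ = (xy)¹⁴ = x²y⁴.
Check: (xy) · (x²y⁴) → (xy) · x² = y;   y · y⁴ = e, giving e as required.

Answer: x²y⁴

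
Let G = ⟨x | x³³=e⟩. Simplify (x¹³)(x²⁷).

Compute (x¹³) · (x²⁷) by multiplying left to right and reducing via the relations at each step:
  (x¹³) · x²⁷ = x⁷

Answer: x⁷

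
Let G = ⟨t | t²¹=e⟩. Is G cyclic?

|G| = 21. The element t has order 21 (its powers give 21 distinct elements), so ⟨t⟩ = G and G is cyclic.

Answer: Yes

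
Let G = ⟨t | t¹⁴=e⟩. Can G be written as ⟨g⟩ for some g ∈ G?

|G| = 14. The element t has order 14 (its powers give 14 distinct elements), so ⟨t⟩ = G and G is cyclic.

Answer: Yes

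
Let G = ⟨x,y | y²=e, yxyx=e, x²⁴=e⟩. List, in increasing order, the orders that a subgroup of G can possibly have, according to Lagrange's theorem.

|G| = 48 = 2⁴ · 3. By Lagrange's theorem the order of any subgroup divides 48; the divisors of 48 are 1, 2, 3, 4, 6, 8, 12, 16, 24, 48.

Answer: 1, 2, 3, 4, 6, 8, 12, 16, 24, 48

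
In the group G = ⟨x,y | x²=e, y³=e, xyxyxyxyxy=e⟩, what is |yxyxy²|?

Compute successive powers until reaching e:
  (yxyxy²)¹ = yxyxy², (yxyxy²)² = yxy²xy², (yxyxy²)³ = e.
The smallest positive k with (yxyxy²)ᵏ = e is 3.

Answer: 3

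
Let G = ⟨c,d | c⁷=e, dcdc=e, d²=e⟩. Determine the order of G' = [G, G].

G' = [G, G] is generated by all commutators. The generator-pair commutators are: [c, d] = c².
The subgroup they normally generate is {e, c, c², c³, c⁴, c⁵, c⁶}, of order 7.
Check: |G/G'| = 14/7 = 2 is the order of the abelianisation.

Answer: 7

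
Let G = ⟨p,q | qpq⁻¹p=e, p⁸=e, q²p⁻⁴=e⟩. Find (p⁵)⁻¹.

The order of (p⁵) is 8 (smallest k with (p⁵)ᵏ = e), so (p⁵)⁻¹ = (p⁵)⁷ = p³.
Check: (p⁵) · (p³) → (p⁵) · p³ = e, giving e as required.

Answer: p³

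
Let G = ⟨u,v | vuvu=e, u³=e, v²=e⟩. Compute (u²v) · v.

Compute (u²v) · v by multiplying left to right and reducing via the relations at each step:
  (u²v) · v = u²

Answer: u²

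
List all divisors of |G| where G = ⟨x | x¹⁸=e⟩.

|G| = 18 = 2 · 3². By Lagrange's theorem the order of any subgroup divides 18; the divisors of 18 are 1, 2, 3, 6, 9, 18.

Answer: 1, 2, 3, 6, 9, 18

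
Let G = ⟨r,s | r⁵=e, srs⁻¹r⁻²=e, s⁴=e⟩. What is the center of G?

An element z ∈ Z(G) iff z commutes with every generator.
For example e is central: e·r = r = r·e; e·s = s = s·e.
Whereas r ∉ Z(G) since r·s = rs ≠ r²s = s·r.
Checking each of the 20 elements this way gives Z(G) = {e}, of order 1.

Answer: {e}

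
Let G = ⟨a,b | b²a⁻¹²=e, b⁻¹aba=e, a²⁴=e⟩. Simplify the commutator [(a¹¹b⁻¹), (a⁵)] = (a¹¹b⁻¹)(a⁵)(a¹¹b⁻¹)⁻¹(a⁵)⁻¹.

[(a¹¹b⁻¹), (a⁵)] = (a¹¹b⁻¹)·(a⁵)·(a¹¹b⁻¹)⁻¹·(a⁵)⁻¹.
  (a¹¹b⁻¹) · (a⁵) = a⁶b⁻¹
  (a⁶b⁻¹) · (a¹¹b) = a¹⁹
  (a¹⁹) · (a¹⁹) = a¹⁴

Answer: a¹⁴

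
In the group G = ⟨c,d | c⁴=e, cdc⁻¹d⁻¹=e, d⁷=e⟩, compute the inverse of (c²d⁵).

The order of (c²d⁵) is 14 (smallest k with (c²d⁵)ᵏ = e), so (c²d⁵)⁻¹ = (c²d⁵)¹³ = c²d².
Check: (c²d⁵) · (c²d²) → (c²d⁵) · c² = d⁵;   (d⁵) · d² = e, giving e as required.

Answer: c²d²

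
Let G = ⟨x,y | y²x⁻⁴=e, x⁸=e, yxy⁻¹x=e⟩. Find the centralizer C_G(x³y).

⟨x³y⟩ ⊆ C_G(x³y) since powers of x³y commute with x³y; so |C_G(x³y)| ≥ |⟨x³y⟩| = 4.
By orbit–stabilizer, |C_G(x³y)| = |G| / |conj. class of x³y| = 16 / 4 = 4.
The 4 elements commuting with x³y are {e, x⁴, x³y⁻¹, x³y}.

Answer: {e, x⁴, x³y⁻¹, x³y}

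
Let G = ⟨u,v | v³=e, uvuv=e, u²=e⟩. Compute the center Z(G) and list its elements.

An element z ∈ Z(G) iff z commutes with every generator.
For example e is central: e·u = u = u·e; e·v = v = v·e.
Whereas u ∉ Z(G) since u·v = uv ≠ uv² = v·u.
Checking each of the 6 elements this way gives Z(G) = {e}, of order 1.

Answer: {e}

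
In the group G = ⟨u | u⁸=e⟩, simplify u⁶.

Compute successive powers of u, reducing at each step:
  u²: u · u = u²
  u³: (u²) · u = u³
  u⁴: (u³) · u = u⁴
  u⁵: (u⁴) · u = u⁵
  u⁶: (u⁵) · u = u⁶

Answer: u⁶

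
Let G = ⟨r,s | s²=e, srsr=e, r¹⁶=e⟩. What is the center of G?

An element z ∈ Z(G) iff z commutes with every generator.
For example r⁸ is central: (r⁸)·r = r⁹ = r·(r⁸); (r⁸)·s = r⁸s = s·(r⁸).
Whereas r ∉ Z(G) since r·s = rs ≠ r¹⁵s = s·r.
Checking each of the 32 elements this way gives Z(G) = {e, r⁸}, of order 2.

Answer: {e, r⁸}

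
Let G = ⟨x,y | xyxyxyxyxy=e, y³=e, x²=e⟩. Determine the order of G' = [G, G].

G' = [G, G] is generated by all commutators. The generator-pair commutators are: [x, y] = xyxy².
The subgroup they normally generate is {e, x, y, y², xy, xyx, xyxy, xyxyx, y²xy²x, y²xy², y²x, xy², yx, yxy, yxyx, xy²xy²x, xy²xy², xy²x, y²xy, y²xyx, y²xyxy, yxy²xy², yxy²x, yxy², xyxy², xy²xy, xy²xyx, xy²xyxy, xyxy²xy², xyxy²x, y²xy²xy, xyxy²xy, xyxy²xyx, xyxy²xyxy, y²xy²xyxy², y²xy²xyx, y²xy²xyxy, y²xyxy²xy², y²xyxy²x, y²xyxy², yxyxy², yxy²xy, yxy²xyx, yxy²xyxy, yxyxy²xy², yxyxy²x, yxyxy²xy, xy²xyxy²xy², xy²xyxy²x, xy²xyxy², y²xyxy²xy, y²xyxy²xyx, yxy²xyxy²x, yxy²xyxy², xy²xyxy²xy, xy²xyxy²xyx, xyxy²xyxy²x, xyxy²xyxy², xyxy²xyxy²xy, yxy²xyxy²xy}, of order 60.
Check: |G/G'| = 60/60 = 1 is the order of the abelianisation.

Answer: 60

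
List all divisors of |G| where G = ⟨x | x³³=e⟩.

|G| = 33 = 3 · 11. By Lagrange's theorem the order of any subgroup divides 33; the divisors of 33 are 1, 3, 11, 33.

Answer: 1, 3, 11, 33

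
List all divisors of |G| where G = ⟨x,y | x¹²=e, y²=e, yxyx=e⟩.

|G| = 24 = 2³ · 3. By Lagrange's theorem the order of any subgroup divides 24; the divisors of 24 are 1, 2, 3, 4, 6, 8, 12, 24.

Answer: 1, 2, 3, 4, 6, 8, 12, 24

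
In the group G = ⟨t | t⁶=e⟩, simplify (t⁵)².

Compute successive powers of (t⁵), reducing at each step:
  (t⁵)²: (t⁵) · t⁵ = t⁴

Answer: t⁴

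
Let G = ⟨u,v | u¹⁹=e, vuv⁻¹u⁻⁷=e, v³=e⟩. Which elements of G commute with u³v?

⟨u³v⟩ ⊆ C_G(u³v) since powers of u³v commute with u³v; so |C_G(u³v)| ≥ |⟨u³v⟩| = 3.
By orbit–stabilizer, |C_G(u³v)| = |G| / |conj. class of u³v| = 57 / 19 = 3.
The 3 elements commuting with u³v are {e, u³v, u⁵v²}.

Answer: {e, u³v, u⁵v²}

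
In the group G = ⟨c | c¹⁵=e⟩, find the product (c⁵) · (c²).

Compute (c⁵) · (c²) by multiplying left to right and reducing via the relations at each step:
  (c⁵) · c² = c⁷

Answer: c⁷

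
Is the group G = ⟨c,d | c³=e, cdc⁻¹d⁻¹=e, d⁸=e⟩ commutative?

Each pair of generators commutes: c·d = cd = d·c. Since the generators pairwise commute, every element of G commutes with every other, so G is abelian.

Answer: Yes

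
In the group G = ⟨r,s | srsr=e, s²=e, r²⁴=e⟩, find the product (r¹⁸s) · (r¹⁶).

Compute (r¹⁸s) · (r¹⁶) by multiplying left to right and reducing via the relations at each step:
  (r¹⁸s) · r¹⁶ = r²s

Answer: r²s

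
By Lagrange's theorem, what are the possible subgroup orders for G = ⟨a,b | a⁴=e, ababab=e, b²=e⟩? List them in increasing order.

|G| = 24 = 2³ · 3. By Lagrange's theorem the order of any subgroup divides 24; the divisors of 24 are 1, 2, 3, 4, 6, 8, 12, 24.

Answer: 1, 2, 3, 4, 6, 8, 12, 24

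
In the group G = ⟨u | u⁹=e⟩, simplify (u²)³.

Compute successive powers of (u²), reducing at each step:
  (u²)²: (u²) · u² = u⁴
  (u²)³: (u⁴) · u² = u⁶

Answer: u⁶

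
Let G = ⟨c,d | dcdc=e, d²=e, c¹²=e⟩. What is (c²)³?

Compute successive powers of (c²), reducing at each step:
  (c²)²: (c²) · c² = c⁴
  (c²)³: (c⁴) · c² = c⁶

Answer: c⁶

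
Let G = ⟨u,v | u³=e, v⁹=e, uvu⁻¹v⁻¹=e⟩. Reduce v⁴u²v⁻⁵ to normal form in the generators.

Multiply left to right, reducing at each step:
  (v⁴) · u² = u²v⁴
  (u²v⁴) · v⁻⁵ = u²v⁸

Answer: u²v⁸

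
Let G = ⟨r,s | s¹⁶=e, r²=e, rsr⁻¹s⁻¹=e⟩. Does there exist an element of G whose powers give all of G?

|G| = 32, but the maximum element order in G is 16 < 32. No single element generates all of G, so G is not cyclic.

Answer: No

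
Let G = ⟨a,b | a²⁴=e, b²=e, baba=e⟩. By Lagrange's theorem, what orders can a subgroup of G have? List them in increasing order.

|G| = 48 = 2⁴ · 3. By Lagrange's theorem the order of any subgroup divides 48; the divisors of 48 are 1, 2, 3, 4, 6, 8, 12, 16, 24, 48.

Answer: 1, 2, 3, 4, 6, 8, 12, 16, 24, 48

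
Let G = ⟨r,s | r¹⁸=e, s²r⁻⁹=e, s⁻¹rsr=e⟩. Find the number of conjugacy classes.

The conjugacy classes (representative and size) are:
  [e] (size 1), [r¹⁷] (size 2), [r¹⁶] (size 2), [r³] (size 2), [r¹⁴] (size 2), [r¹³] (size 2), [r¹²] (size 2), [r¹¹] (size 2), [r¹⁰] (size 2), [r⁹] (size 1), [r⁸s] (size 9), [rs] (size 9).
Class equation: 1 + 2 + 2 + 2 + 2 + 2 + 2 + 2 + 2 + 1 + 9 + 9 = 36 = |G|. So G has 12 conjugacy classes.

Answer: 12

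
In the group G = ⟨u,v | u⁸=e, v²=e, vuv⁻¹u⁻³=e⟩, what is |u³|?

Compute successive powers until reaching e:
  (u³)¹ = u³, (u³)² = u⁶, (u³)³ = u, (u³)⁴ = u⁴, (u³)⁵ = u⁷, (u³)⁶ = u², (u³)⁷ = u⁵, (u³)⁸ = e.
The smallest positive k with (u³)ᵏ = e is 8.

Answer: 8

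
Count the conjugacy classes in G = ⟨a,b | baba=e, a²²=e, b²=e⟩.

The conjugacy classes (representative and size) are:
  [e] (size 1), [a] (size 2), [a²] (size 2), [a¹⁹] (size 2), [a⁴] (size 2), [a⁵] (size 2), [a⁶] (size 2), [a⁷] (size 2), [a⁸] (size 2), [a¹³] (size 2), [a¹⁰] (size 2), [a¹¹] (size 1), [a⁶b] (size 11), [ab] (size 11).
Class equation: 1 + 2 + 2 + 2 + 2 + 2 + 2 + 2 + 2 + 2 + 2 + 1 + 11 + 11 = 44 = |G|. So G has 14 conjugacy classes.

Answer: 14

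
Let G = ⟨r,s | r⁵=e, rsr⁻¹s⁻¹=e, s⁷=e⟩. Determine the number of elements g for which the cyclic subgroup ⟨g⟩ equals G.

G is cyclic of order 35. An element generates G iff its order is 35, and a cyclic group of order 35 has exactly φ(35) = 24 such elements.

Answer: 24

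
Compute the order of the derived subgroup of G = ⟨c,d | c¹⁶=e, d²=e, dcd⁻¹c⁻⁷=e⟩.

G' = [G, G] is generated by all commutators. The generator-pair commutators are: [c, d] = c¹⁰.
The subgroup they normally generate is {e, c², c⁴, c⁶, c⁸, c¹⁰, c¹², c¹⁴}, of order 8.
Check: |G/G'| = 32/8 = 4 is the order of the abelianisation.

Answer: 8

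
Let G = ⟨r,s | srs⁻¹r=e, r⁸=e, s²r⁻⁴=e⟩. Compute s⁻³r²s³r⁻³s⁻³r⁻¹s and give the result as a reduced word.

Multiply left to right, reducing at each step:
  s · r² = r²s⁻¹
  (r²s⁻¹) · s³ = r⁶
  (r⁶) · r⁻³ = r³
  (r³) · s⁻³ = r³s
  (r³s) · r⁻¹ = s⁻¹
  (s⁻¹) · s = e

Answer: e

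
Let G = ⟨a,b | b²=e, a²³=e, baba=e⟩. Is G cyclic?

Every cyclic group is abelian. But a·b = ab while b·a = a²²b, so a·b ≠ b·a and G is not abelian. Hence G is not cyclic.

Answer: No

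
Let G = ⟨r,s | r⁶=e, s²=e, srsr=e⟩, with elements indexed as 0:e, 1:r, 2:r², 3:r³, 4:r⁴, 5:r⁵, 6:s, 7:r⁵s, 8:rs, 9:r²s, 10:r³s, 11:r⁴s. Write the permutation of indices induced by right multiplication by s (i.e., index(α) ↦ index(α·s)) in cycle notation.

(0 6)(1 8)(2 9)(3 10)(4 11)(5 7)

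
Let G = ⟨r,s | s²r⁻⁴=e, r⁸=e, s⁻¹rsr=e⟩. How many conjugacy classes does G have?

The conjugacy classes (representative and size) are:
  [e] (size 1), [r⁷] (size 2), [r⁶] (size 2), [r³] (size 2), [r⁴] (size 1), [r²s⁻¹] (size 4), [r³s⁻¹] (size 4).
Class equation: 1 + 2 + 2 + 2 + 1 + 4 + 4 = 16 = |G|. So G has 7 conjugacy classes.

Answer: 7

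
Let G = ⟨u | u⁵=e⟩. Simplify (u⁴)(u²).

Compute (u⁴) · (u²) by multiplying left to right and reducing via the relations at each step:
  (u⁴) · u² = u

Answer: u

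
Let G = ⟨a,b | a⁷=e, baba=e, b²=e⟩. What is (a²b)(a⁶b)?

Compute (a²b) · (a⁶b) by multiplying left to right and reducing via the relations at each step:
  (a²b) · a⁶ = a³b
  (a³b) · b = a³

Answer: a³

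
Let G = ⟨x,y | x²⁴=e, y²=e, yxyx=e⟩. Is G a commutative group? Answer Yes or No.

x·y = xy but y·x = x²³y, so x·y ≠ y·x and G is not abelian.

Answer: No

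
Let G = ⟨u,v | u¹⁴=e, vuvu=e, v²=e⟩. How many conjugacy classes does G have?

The conjugacy classes (representative and size) are:
  [e] (size 1), [u¹³] (size 2), [u²] (size 2), [u³] (size 2), [u¹⁰] (size 2), [u⁵] (size 2), [u⁸] (size 2), [u⁷] (size 1), [u⁶v] (size 7), [u⁹v] (size 7).
Class equation: 1 + 2 + 2 + 2 + 2 + 2 + 2 + 1 + 7 + 7 = 28 = |G|. So G has 10 conjugacy classes.

Answer: 10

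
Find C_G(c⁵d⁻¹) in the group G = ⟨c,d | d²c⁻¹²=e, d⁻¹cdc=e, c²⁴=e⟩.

⟨c⁵d⁻¹⟩ ⊆ C_G(c⁵d⁻¹) since powers of c⁵d⁻¹ commute with c⁵d⁻¹; so |C_G(c⁵d⁻¹)| ≥ |⟨c⁵d⁻¹⟩| = 4.
By orbit–stabilizer, |C_G(c⁵d⁻¹)| = |G| / |conj. class of c⁵d⁻¹| = 48 / 12 = 4.
The 4 elements commuting with c⁵d⁻¹ are {e, c¹², c⁵d, c⁵d⁻¹}.

Answer: {e, c¹², c⁵d, c⁵d⁻¹}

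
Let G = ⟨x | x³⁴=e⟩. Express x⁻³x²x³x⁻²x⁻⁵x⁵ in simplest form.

Multiply left to right, reducing at each step:
  (x³¹) · x² = x³³
  (x³³) · x³ = x²
  (x²) · x⁻² = e
  e · x⁻⁵ = x²⁹
  (x²⁹) · x⁵ = e

Answer: e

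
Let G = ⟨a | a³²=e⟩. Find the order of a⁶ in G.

Compute successive powers until reaching e:
  (a⁶)¹ = a⁶, (a⁶)² = a¹², (a⁶)³ = a¹⁸, (a⁶)⁴ = a²⁴, (a⁶)⁵ = a³⁰, (a⁶)⁶ = a⁴, (a⁶)⁷ = a¹⁰, (a⁶)⁸ = a¹⁶, (a⁶)⁹ = a²², (a⁶)¹⁰ = a²⁸, (a⁶)¹¹ = a², (a⁶)¹² = a⁸, (a⁶)¹³ = a¹⁴, (a⁶)¹⁴ = a²⁰, (a⁶)¹⁵ = a²⁶, (a⁶)¹⁶ = e.
The smallest positive k with (a⁶)ᵏ = e is 16.

Answer: 16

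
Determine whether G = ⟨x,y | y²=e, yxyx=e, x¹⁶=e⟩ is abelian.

x·y = xy but y·x = x¹⁵y, so x·y ≠ y·x and G is not abelian.

Answer: No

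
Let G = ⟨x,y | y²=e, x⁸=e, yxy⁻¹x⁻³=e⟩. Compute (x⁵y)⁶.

Compute successive powers of (x⁵y), reducing at each step:
  (x⁵y)²: (x⁵y) · x⁵ = x⁴y;   (x⁴y) · y = x⁴
  (x⁵y)³: (x⁴) · x⁵ = x;   x · y = xy
  (x⁵y)⁴: (xy) · x⁵ = y;   y · y = e
  (x⁵y)⁵: e · x⁵ = x⁵;   (x⁵) · y = x⁵y
  (x⁵y)⁶: (x⁵y) · x⁵ = x⁴y;   (x⁴y) · y = x⁴

Answer: x⁴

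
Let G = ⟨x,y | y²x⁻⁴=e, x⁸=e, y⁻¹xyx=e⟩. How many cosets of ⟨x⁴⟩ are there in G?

First find ord(x⁴) by computing successive powers:
  (x⁴)¹ = x⁴, (x⁴)² = e.
So |⟨x⁴⟩| = ord(x⁴) = 2. With |G| = 16, by Lagrange [G : ⟨x⁴⟩] = 16/2 = 8.

Answer: 8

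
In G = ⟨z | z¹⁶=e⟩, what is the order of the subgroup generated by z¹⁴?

|⟨z¹⁴⟩| equals the order of z¹⁴. Compute successive powers until reaching e:
  (z¹⁴)¹ = z¹⁴, (z¹⁴)² = z¹², (z¹⁴)³ = z¹⁰, (z¹⁴)⁴ = z⁸, (z¹⁴)⁵ = z⁶, (z¹⁴)⁶ = z⁴, (z¹⁴)⁷ = z², (z¹⁴)⁸ = e.
The smallest positive k with (z¹⁴)ᵏ = e is 8, so |⟨z¹⁴⟩| = 8.

Answer: 8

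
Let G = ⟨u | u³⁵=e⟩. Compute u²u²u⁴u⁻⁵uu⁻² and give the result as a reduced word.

Multiply left to right, reducing at each step:
  (u²) · u² = u⁴
  (u⁴) · u⁴ = u⁸
  (u⁸) · u⁻⁵ = u³
  (u³) · u = u⁴
  (u⁴) · u⁻² = u²

Answer: u²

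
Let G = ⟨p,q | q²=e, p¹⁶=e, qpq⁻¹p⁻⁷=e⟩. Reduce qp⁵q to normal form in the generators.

Multiply left to right, reducing at each step:
  q · p⁵ = p³q
  (p³q) · q = p³

Answer: p³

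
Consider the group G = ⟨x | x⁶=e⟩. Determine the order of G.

G is generated by a single element, so G is cyclic. The relator gives x⁶ = e and no smaller power is forced to be e, so the 6 powers {e, x, x², x³, x⁴, x⁵} are distinct. Hence |G| = 6.

Answer: 6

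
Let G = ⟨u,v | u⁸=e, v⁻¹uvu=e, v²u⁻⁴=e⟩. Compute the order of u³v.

Compute successive powers until reaching e:
  (u³v)¹ = u³v, (u³v)² = u⁴, (u³v)³ = u³v⁻¹, (u³v)⁴ = e.
The smallest positive k with (u³v)ᵏ = e is 4.

Answer: 4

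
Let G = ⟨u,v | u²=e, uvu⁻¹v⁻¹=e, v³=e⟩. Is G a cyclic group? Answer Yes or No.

|G| = 6. The element uv has order 6 (its powers give 6 distinct elements), so ⟨uv⟩ = G and G is cyclic.

Answer: Yes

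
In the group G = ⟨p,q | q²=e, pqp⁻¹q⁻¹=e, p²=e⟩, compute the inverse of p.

The order of p is 2 (smallest k with pᵏ = e), so p⁻¹ = p¹ = p.
Check: p · p → p · p = e, giving e as required.

Answer: p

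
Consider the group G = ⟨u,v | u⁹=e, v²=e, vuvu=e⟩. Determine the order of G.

Enumerate words in the generators, reducing via the relations: the distinct elements are
  {e, u, v, uv, u², u³, u⁴, u⁵, u⁶, u⁷, u⁸, u²v, u³v, u⁴v, u⁵v, u⁶v, u⁷v, u⁸v}.
No further products give new elements, so |G| = 18.

Answer: 18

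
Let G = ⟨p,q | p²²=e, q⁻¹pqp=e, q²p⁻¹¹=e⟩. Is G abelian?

p·q = pq but q·p = p¹⁰q⁻¹, so p·q ≠ q·p and G is not abelian.

Answer: No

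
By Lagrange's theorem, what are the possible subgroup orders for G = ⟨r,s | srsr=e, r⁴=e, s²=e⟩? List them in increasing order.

|G| = 8 = 2³. By Lagrange's theorem the order of any subgroup divides 8; the divisors of 8 are 1, 2, 4, 8.

Answer: 1, 2, 4, 8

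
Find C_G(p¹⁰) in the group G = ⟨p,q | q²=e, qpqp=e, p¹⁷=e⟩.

⟨p¹⁰⟩ ⊆ C_G(p¹⁰) since powers of p¹⁰ commute with p¹⁰; so |C_G(p¹⁰)| ≥ |⟨p¹⁰⟩| = 17.
By orbit–stabilizer, |C_G(p¹⁰)| = |G| / |conj. class of p¹⁰| = 34 / 2 = 17.
The 17 elements commuting with p¹⁰ are {e, p, p², p³, p⁴, p⁵, p⁶, p⁷, p⁸, p⁹, p¹⁰, p¹¹, p¹², p¹³, p¹⁴, p¹⁵, p¹⁶}.

Answer: {e, p, p², p³, p⁴, p⁵, p⁶, p⁷, p⁸, p⁹, p¹⁰, p¹¹, p¹², p¹³, p¹⁴, p¹⁵, p¹⁶}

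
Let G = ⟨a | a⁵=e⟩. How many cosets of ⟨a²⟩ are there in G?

First find ord(a²) by computing successive powers:
  (a²)¹ = a², (a²)² = a⁴, (a²)³ = a, (a²)⁴ = a³, (a²)⁵ = e.
So |⟨a²⟩| = ord(a²) = 5. With |G| = 5, by Lagrange [G : ⟨a²⟩] = 5/5 = 1.

Answer: 1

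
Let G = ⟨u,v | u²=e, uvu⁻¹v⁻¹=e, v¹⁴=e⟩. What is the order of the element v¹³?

Compute successive powers until reaching e:
  (v¹³)¹ = v¹³, (v¹³)² = v¹², (v¹³)³ = v¹¹, (v¹³)⁴ = v¹⁰, (v¹³)⁵ = v⁹, (v¹³)⁶ = v⁸, (v¹³)⁷ = v⁷, (v¹³)⁸ = v⁶, (v¹³)⁹ = v⁵, (v¹³)¹⁰ = v⁴, (v¹³)¹¹ = v³, (v¹³)¹² = v², (v¹³)¹³ = v, (v¹³)¹⁴ = e.
The smallest positive k with (v¹³)ᵏ = e is 14.

Answer: 14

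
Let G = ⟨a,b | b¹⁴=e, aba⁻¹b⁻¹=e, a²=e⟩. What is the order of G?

Enumerate words in the generators, reducing via the relations: the distinct elements are
  {a, b, e, ab, b², b³, b⁴, b⁵, b⁶, b⁷, b⁸, b⁹, ab², ab³, ab⁴, ab⁵, ab⁶, ab⁷, ab⁸, ab⁹, b¹², b¹³, b¹¹, b¹⁰, ab¹², ab¹³, ab¹¹, ab¹⁰}.
No further products give new elements, so |G| = 28.

Answer: 28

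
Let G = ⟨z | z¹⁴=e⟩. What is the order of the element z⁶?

Compute successive powers until reaching e:
  (z⁶)¹ = z⁶, (z⁶)² = z¹², (z⁶)³ = z⁴, (z⁶)⁴ = z¹⁰, (z⁶)⁵ = z², (z⁶)⁶ = z⁸, (z⁶)⁷ = e.
The smallest positive k with (z⁶)ᵏ = e is 7.

Answer: 7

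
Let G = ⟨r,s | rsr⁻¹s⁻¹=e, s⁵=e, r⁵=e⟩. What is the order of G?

Enumerate words in the generators, reducing via the relations: the distinct elements are
  {e, r, s, rs, r², r³, r⁴, s², s³, s⁴, rs², rs³, rs⁴, r²s, r³s, r⁴s, r²s², r²s³, r²s⁴, r³s², r³s³, r³s⁴, r⁴s², r⁴s³, r⁴s⁴}.
No further products give new elements, so |G| = 25.

Answer: 25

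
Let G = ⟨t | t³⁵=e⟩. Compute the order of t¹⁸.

Compute successive powers until reaching e:
  (t¹⁸)¹ = t¹⁸, (t¹⁸)² = t, (t¹⁸)³ = t¹⁹, (t¹⁸)⁴ = t², (t¹⁸)⁵ = t²⁰, (t¹⁸)⁶ = t³, (t¹⁸)⁷ = t²¹, (t¹⁸)⁸ = t⁴, (t¹⁸)⁹ = t²², (t¹⁸)¹⁰ = t⁵, (t¹⁸)¹¹ = t²³, (t¹⁸)¹² = t⁶, (t¹⁸)¹³ = t²⁴, (t¹⁸)¹⁴ = t⁷, (t¹⁸)¹⁵ = t²⁵, (t¹⁸)¹⁶ = t⁸, (t¹⁸)¹⁷ = t²⁶, (t¹⁸)¹⁸ = t⁹, (t¹⁸)¹⁹ = t²⁷, (t¹⁸)²⁰ = t¹⁰, (t¹⁸)²¹ = t²⁸, (t¹⁸)²² = t¹¹, (t¹⁸)²³ = t²⁹, (t¹⁸)²⁴ = t¹², (t¹⁸)²⁵ = t³⁰, (t¹⁸)²⁶ = t¹³, (t¹⁸)²⁷ = t³¹, (t¹⁸)²⁸ = t¹⁴, (t¹⁸)²⁹ = t³², (t¹⁸)³⁰ = t¹⁵, (t¹⁸)³¹ = t³³, (t¹⁸)³² = t¹⁶, (t¹⁸)³³ = t³⁴, (t¹⁸)³⁴ = t¹⁷, (t¹⁸)³⁵ = e.
The smallest positive k with (t¹⁸)ᵏ = e is 35.

Answer: 35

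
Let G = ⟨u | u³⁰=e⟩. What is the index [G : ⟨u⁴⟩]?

First find ord(u⁴) by computing successive powers:
  (u⁴)¹ = u⁴, (u⁴)² = u⁸, (u⁴)³ = u¹², (u⁴)⁴ = u¹⁶, (u⁴)⁵ = u²⁰, (u⁴)⁶ = u²⁴, (u⁴)⁷ = u²⁸, (u⁴)⁸ = u², (u⁴)⁹ = u⁶, (u⁴)¹⁰ = u¹⁰, (u⁴)¹¹ = u¹⁴, (u⁴)¹² = u¹⁸, (u⁴)¹³ = u²², (u⁴)¹⁴ = u²⁶, (u⁴)¹⁵ = e.
So |⟨u⁴⟩| = ord(u⁴) = 15. With |G| = 30, by Lagrange [G : ⟨u⁴⟩] = 30/15 = 2.

Answer: 2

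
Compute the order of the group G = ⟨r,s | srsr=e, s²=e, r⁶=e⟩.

Enumerate words in the generators, reducing via the relations: the distinct elements are
  {e, r, s, rs, r², r³, r⁴, r⁵, r²s, r³s, r⁴s, r⁵s}.
No further products give new elements, so |G| = 12.

Answer: 12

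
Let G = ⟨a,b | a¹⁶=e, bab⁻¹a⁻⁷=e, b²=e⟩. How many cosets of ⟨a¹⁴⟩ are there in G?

First find ord(a¹⁴) by computing successive powers:
  (a¹⁴)¹ = a¹⁴, (a¹⁴)² = a¹², (a¹⁴)³ = a¹⁰, (a¹⁴)⁴ = a⁸, (a¹⁴)⁵ = a⁶, (a¹⁴)⁶ = a⁴, (a¹⁴)⁷ = a², (a¹⁴)⁸ = e.
So |⟨a¹⁴⟩| = ord(a¹⁴) = 8. With |G| = 32, by Lagrange [G : ⟨a¹⁴⟩] = 32/8 = 4.

Answer: 4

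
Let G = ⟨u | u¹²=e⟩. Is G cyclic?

|G| = 12. The element u has order 12 (its powers give 12 distinct elements), so ⟨u⟩ = G and G is cyclic.

Answer: Yes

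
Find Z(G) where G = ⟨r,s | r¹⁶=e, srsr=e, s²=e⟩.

An element z ∈ Z(G) iff z commutes with every generator.
For example r⁸ is central: (r⁸)·r = r⁹ = r·(r⁸); (r⁸)·s = r⁸s = s·(r⁸).
Whereas r ∉ Z(G) since r·s = rs ≠ r¹⁵s = s·r.
Checking each of the 32 elements this way gives Z(G) = {e, r⁸}, of order 2.

Answer: {e, r⁸}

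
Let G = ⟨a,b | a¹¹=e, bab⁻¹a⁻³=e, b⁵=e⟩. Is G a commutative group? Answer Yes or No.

a·b = ab but b·a = a³b, so a·b ≠ b·a and G is not abelian.

Answer: No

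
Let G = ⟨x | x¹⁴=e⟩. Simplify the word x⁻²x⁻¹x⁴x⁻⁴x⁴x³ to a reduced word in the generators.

Multiply left to right, reducing at each step:
  (x¹²) · x⁻¹ = x¹¹
  (x¹¹) · x⁴ = x
  x · x⁻⁴ = x¹¹
  (x¹¹) · x⁴ = x
  x · x³ = x⁴

Answer: x⁴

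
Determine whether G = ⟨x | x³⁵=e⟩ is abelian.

G has a single generator, so G is cyclic and hence abelian.

Answer: Yes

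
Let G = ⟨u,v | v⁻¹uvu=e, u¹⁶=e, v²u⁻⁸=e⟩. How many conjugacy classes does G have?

The conjugacy classes (representative and size) are:
  [e] (size 1), [u] (size 2), [u¹⁴] (size 2), [u³] (size 2), [u¹²] (size 2), [u⁵] (size 2), [u¹⁰] (size 2), [u⁷] (size 2), [u⁸] (size 1), [u⁶v] (size 8), [u³v⁻¹] (size 8).
Class equation: 1 + 2 + 2 + 2 + 2 + 2 + 2 + 2 + 1 + 8 + 8 = 32 = |G|. So G has 11 conjugacy classes.

Answer: 11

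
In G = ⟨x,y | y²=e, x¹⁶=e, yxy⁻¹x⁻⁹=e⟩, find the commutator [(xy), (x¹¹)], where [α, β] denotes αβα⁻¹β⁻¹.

[(xy), (x¹¹)] = (xy)·(x¹¹)·(xy)⁻¹·(x¹¹)⁻¹.
  (xy) · (x¹¹) = x⁴y
  (x⁴y) · (x⁷y) = x³
  (x³) · (x⁵) = x⁸

Answer: x⁸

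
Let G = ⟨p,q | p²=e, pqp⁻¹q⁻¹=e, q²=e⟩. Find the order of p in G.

Compute successive powers until reaching e:
  p¹ = p, p² = e.
The smallest positive k with pᵏ = e is 2.

Answer: 2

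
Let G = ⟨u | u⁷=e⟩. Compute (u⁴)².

Compute successive powers of (u⁴), reducing at each step:
  (u⁴)²: (u⁴) · u⁴ = u

Answer: u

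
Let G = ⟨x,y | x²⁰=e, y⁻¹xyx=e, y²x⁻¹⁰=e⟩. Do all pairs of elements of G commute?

x·y = xy but y·x = x⁹y⁻¹, so x·y ≠ y·x and G is not abelian.

Answer: No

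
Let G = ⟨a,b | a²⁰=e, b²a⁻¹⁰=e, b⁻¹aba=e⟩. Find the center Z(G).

An element z ∈ Z(G) iff z commutes with every generator.
For example a¹⁰ is central: (a¹⁰)·a = a¹¹ = a·(a¹⁰); (a¹⁰)·b = b⁻¹ = b·(a¹⁰).
Whereas a ∉ Z(G) since a·b = ab ≠ a⁹b⁻¹ = b·a.
Checking each of the 40 elements this way gives Z(G) = {e, a¹⁰}, of order 2.

Answer: {e, a¹⁰}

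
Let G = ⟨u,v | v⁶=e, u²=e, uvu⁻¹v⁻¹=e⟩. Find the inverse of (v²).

The order of (v²) is 3 (smallest k with (v²)ᵏ = e), so (v²)⁻¹ = (v²)² = v⁴.
Check: (v²) · (v⁴) → (v²) · v⁴ = e, giving e as required.

Answer: v⁴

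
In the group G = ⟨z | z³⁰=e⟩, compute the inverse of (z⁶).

The order of (z⁶) is 5 (smallest k with (z⁶)ᵏ = e), so (z⁶)⁻¹ = (z⁶)⁴ = z²⁴.
Check: (z⁶) · (z²⁴) → (z⁶) · z²⁴ = e, giving e as required.

Answer: z²⁴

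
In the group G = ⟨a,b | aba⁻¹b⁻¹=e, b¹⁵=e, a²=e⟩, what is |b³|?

Compute successive powers until reaching e:
  (b³)¹ = b³, (b³)² = b⁶, (b³)³ = b⁹, (b³)⁴ = b¹², (b³)⁵ = e.
The smallest positive k with (b³)ᵏ = e is 5.

Answer: 5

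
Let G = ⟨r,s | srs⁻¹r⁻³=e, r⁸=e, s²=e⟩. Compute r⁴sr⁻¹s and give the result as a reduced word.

Multiply left to right, reducing at each step:
  (r⁴) · s = r⁴s
  (r⁴s) · r⁻¹ = rs
  (rs) · s = r

Answer: r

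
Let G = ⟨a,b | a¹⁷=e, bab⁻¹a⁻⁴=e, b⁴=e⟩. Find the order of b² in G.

Compute successive powers until reaching e:
  (b²)¹ = b², (b²)² = e.
The smallest positive k with (b²)ᵏ = e is 2.

Answer: 2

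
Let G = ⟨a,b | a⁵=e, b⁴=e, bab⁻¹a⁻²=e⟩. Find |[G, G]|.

G' = [G, G] is generated by all commutators. The generator-pair commutators are: [a, b] = a⁴.
The subgroup they normally generate is {e, a, a², a³, a⁴}, of order 5.
Check: |G/G'| = 20/5 = 4 is the order of the abelianisation.

Answer: 5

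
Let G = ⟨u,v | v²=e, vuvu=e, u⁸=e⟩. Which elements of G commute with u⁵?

⟨u⁵⟩ ⊆ C_G(u⁵) since powers of u⁵ commute with u⁵; so |C_G(u⁵)| ≥ |⟨u⁵⟩| = 8.
By orbit–stabilizer, |C_G(u⁵)| = |G| / |conj. class of u⁵| = 16 / 2 = 8.
The 8 elements commuting with u⁵ are {e, u, u², u³, u⁴, u⁵, u⁶, u⁷}.

Answer: {e, u, u², u³, u⁴, u⁵, u⁶, u⁷}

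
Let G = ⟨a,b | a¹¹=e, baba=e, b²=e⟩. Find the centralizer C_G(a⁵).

⟨a⁵⟩ ⊆ C_G(a⁵) since powers of a⁵ commute with a⁵; so |C_G(a⁵)| ≥ |⟨a⁵⟩| = 11.
By orbit–stabilizer, |C_G(a⁵)| = |G| / |conj. class of a⁵| = 22 / 2 = 11.
The 11 elements commuting with a⁵ are {e, a, a², a³, a⁴, a⁵, a⁶, a⁷, a⁸, a⁹, a¹⁰}.

Answer: {e, a, a², a³, a⁴, a⁵, a⁶, a⁷, a⁸, a⁹, a¹⁰}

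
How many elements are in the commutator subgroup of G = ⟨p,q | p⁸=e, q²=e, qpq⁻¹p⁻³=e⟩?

G' = [G, G] is generated by all commutators. The generator-pair commutators are: [p, q] = p⁶.
The subgroup they normally generate is {e, p², p⁴, p⁶}, of order 4.
Check: |G/G'| = 16/4 = 4 is the order of the abelianisation.

Answer: 4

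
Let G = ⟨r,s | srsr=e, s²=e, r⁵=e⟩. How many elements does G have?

Enumerate words in the generators, reducing via the relations: the distinct elements are
  {e, r, s, rs, r², r³, r⁴, r²s, r³s, r⁴s}.
No further products give new elements, so |G| = 10.

Answer: 10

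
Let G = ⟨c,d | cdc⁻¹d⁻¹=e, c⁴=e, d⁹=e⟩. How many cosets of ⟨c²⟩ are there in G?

First find ord(c²) by computing successive powers:
  (c²)¹ = c², (c²)² = e.
So |⟨c²⟩| = ord(c²) = 2. With |G| = 36, by Lagrange [G : ⟨c²⟩] = 36/2 = 18.

Answer: 18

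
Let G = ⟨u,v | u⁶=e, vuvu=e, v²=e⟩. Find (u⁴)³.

Compute successive powers of (u⁴), reducing at each step:
  (u⁴)²: (u⁴) · u⁴ = u²
  (u⁴)³: (u²) · u⁴ = e

Answer: e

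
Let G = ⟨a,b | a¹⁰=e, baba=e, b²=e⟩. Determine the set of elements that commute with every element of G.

An element z ∈ Z(G) iff z commutes with every generator.
For example a⁵ is central: (a⁵)·a = a⁶ = a·(a⁵); (a⁵)·b = a⁵b = b·(a⁵).
Whereas a ∉ Z(G) since a·b = ab ≠ a⁹b = b·a.
Checking each of the 20 elements this way gives Z(G) = {e, a⁵}, of order 2.

Answer: {e, a⁵}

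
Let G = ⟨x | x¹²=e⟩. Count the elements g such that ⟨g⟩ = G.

G is cyclic of order 12. An element generates G iff its order is 12, and a cyclic group of order 12 has exactly φ(12) = 4 such elements.

Answer: 4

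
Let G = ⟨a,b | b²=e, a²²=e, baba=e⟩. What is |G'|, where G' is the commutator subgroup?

G' = [G, G] is generated by all commutators. The generator-pair commutators are: [a, b] = a².
The subgroup they normally generate is {e, a², a⁴, a⁶, a⁸, a¹⁰, a¹², a¹⁴, a¹⁶, a¹⁸, a²⁰}, of order 11.
Check: |G/G'| = 44/11 = 4 is the order of the abelianisation.

Answer: 11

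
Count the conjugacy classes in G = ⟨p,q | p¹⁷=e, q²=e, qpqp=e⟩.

The conjugacy classes (representative and size) are:
  [e] (size 1), [p¹⁶] (size 2), [p²] (size 2), [p³] (size 2), [p¹³] (size 2), [p¹²] (size 2), [p⁶] (size 2), [p¹⁰] (size 2), [p⁹] (size 2), [p⁷q] (size 17).
Class equation: 1 + 2 + 2 + 2 + 2 + 2 + 2 + 2 + 2 + 17 = 34 = |G|. So G has 10 conjugacy classes.

Answer: 10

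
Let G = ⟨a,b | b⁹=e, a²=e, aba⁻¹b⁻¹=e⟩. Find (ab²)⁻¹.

The order of (ab²) is 18 (smallest k with (ab²)ᵏ = e), so (ab²)⁻¹ = (ab²)¹⁷ = ab⁷.
Check: (ab²) · (ab⁷) → (ab²) · a = b²;   (b²) · b⁷ = e, giving e as required.

Answer: ab⁷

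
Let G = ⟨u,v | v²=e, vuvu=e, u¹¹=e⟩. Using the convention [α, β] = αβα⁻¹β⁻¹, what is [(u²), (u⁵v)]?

[(u²), (u⁵v)] = (u²)·(u⁵v)·(u²)⁻¹·(u⁵v)⁻¹.
  (u²) · (u⁵v) = u⁷v
  (u⁷v) · (u⁹) = u⁹v
  (u⁹v) · (u⁵v) = u⁴

Answer: u⁴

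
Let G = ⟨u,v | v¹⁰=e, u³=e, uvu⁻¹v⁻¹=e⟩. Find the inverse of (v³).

The order of (v³) is 10 (smallest k with (v³)ᵏ = e), so (v³)⁻¹ = (v³)⁹ = v⁷.
Check: (v³) · (v⁷) → (v³) · v⁷ = e, giving e as required.

Answer: v⁷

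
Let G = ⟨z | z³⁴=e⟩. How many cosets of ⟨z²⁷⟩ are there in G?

First find ord(z²⁷) by computing successive powers:
  (z²⁷)¹ = z²⁷, (z²⁷)² = z²⁰, (z²⁷)³ = z¹³, (z²⁷)⁴ = z⁶, (z²⁷)⁵ = z³³, (z²⁷)⁶ = z²⁶, (z²⁷)⁷ = z¹⁹, (z²⁷)⁸ = z¹², (z²⁷)⁹ = z⁵, (z²⁷)¹⁰ = z³², (z²⁷)¹¹ = z²⁵, (z²⁷)¹² = z¹⁸, (z²⁷)¹³ = z¹¹, (z²⁷)¹⁴ = z⁴, (z²⁷)¹⁵ = z³¹, (z²⁷)¹⁶ = z²⁴, (z²⁷)¹⁷ = z¹⁷, (z²⁷)¹⁸ = z¹⁰, (z²⁷)¹⁹ = z³, (z²⁷)²⁰ = z³⁰, (z²⁷)²¹ = z²³, (z²⁷)²² = z¹⁶, (z²⁷)²³ = z⁹, (z²⁷)²⁴ = z², (z²⁷)²⁵ = z²⁹, (z²⁷)²⁶ = z²², (z²⁷)²⁷ = z¹⁵, (z²⁷)²⁸ = z⁸, (z²⁷)²⁹ = z, (z²⁷)³⁰ = z²⁸, (z²⁷)³¹ = z²¹, (z²⁷)³² = z¹⁴, (z²⁷)³³ = z⁷, (z²⁷)³⁴ = e.
So |⟨z²⁷⟩| = ord(z²⁷) = 34. With |G| = 34, by Lagrange [G : ⟨z²⁷⟩] = 34/34 = 1.

Answer: 1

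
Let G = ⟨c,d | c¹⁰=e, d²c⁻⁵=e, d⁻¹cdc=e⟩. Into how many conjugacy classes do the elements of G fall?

The conjugacy classes (representative and size) are:
  [e] (size 1), [c] (size 2), [c⁸] (size 2), [c⁷] (size 2), [c⁴] (size 2), [c⁵] (size 1), [c⁴d] (size 5), [c²d⁻¹] (size 5).
Class equation: 1 + 2 + 2 + 2 + 2 + 1 + 5 + 5 = 20 = |G|. So G has 8 conjugacy classes.

Answer: 8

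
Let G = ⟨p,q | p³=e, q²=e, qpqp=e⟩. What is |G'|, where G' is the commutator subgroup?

G' = [G, G] is generated by all commutators. The generator-pair commutators are: [p, q] = p².
The subgroup they normally generate is {e, p, p²}, of order 3.
Check: |G/G'| = 6/3 = 2 is the order of the abelianisation.

Answer: 3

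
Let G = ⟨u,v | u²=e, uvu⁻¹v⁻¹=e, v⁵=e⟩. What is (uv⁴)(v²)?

Compute (uv⁴) · (v²) by multiplying left to right and reducing via the relations at each step:
  (uv⁴) · v² = uv

Answer: uv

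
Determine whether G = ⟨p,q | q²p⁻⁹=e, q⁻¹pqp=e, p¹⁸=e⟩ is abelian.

p·q = pq but q·p = p⁸q⁻¹, so p·q ≠ q·p and G is not abelian.

Answer: No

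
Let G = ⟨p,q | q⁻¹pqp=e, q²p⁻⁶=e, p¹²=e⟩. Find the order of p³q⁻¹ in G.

Compute successive powers until reaching e:
  (p³q⁻¹)¹ = p³q⁻¹, (p³q⁻¹)² = p⁶, (p³q⁻¹)³ = p³q, (p³q⁻¹)⁴ = e.
The smallest positive k with (p³q⁻¹)ᵏ = e is 4.

Answer: 4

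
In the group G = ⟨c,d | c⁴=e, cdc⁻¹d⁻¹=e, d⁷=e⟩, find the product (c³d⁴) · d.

Compute (c³d⁴) · d by multiplying left to right and reducing via the relations at each step:
  (c³d⁴) · d = c³d⁵

Answer: c³d⁵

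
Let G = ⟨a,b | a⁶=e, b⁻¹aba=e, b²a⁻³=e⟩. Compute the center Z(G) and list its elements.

An element z ∈ Z(G) iff z commutes with every generator.
For example a³ is central: (a³)·a = a⁴ = a·(a³); (a³)·b = b⁻¹ = b·(a³).
Whereas a ∉ Z(G) since a·b = ab ≠ a²b⁻¹ = b·a.
Checking each of the 12 elements this way gives Z(G) = {e, a³}, of order 2.

Answer: {e, a³}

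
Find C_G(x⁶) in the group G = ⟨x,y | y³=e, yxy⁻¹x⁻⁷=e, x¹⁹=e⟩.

⟨x⁶⟩ ⊆ C_G(x⁶) since powers of x⁶ commute with x⁶; so |C_G(x⁶)| ≥ |⟨x⁶⟩| = 19.
By orbit–stabilizer, |C_G(x⁶)| = |G| / |conj. class of x⁶| = 57 / 3 = 19.
The 19 elements commuting with x⁶ are {e, x, x², x³, x⁴, x⁵, x⁶, x⁷, x⁸, x⁹, x¹⁰, x¹¹, x¹², x¹³, x¹⁴, x¹⁵, x¹⁶, x¹⁷, x¹⁸}.

Answer: {e, x, x², x³, x⁴, x⁵, x⁶, x⁷, x⁸, x⁹, x¹⁰, x¹¹, x¹², x¹³, x¹⁴, x¹⁵, x¹⁶, x¹⁷, x¹⁸}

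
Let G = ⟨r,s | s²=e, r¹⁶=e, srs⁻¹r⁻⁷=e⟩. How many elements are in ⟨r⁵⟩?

|⟨r⁵⟩| equals the order of r⁵. Compute successive powers until reaching e:
  (r⁵)¹ = r⁵, (r⁵)² = r¹⁰, (r⁵)³ = r¹⁵, (r⁵)⁴ = r⁴, (r⁵)⁵ = r⁹, (r⁵)⁶ = r¹⁴, (r⁵)⁷ = r³, (r⁵)⁸ = r⁸, (r⁵)⁹ = r¹³, (r⁵)¹⁰ = r², (r⁵)¹¹ = r⁷, (r⁵)¹² = r¹², (r⁵)¹³ = r, (r⁵)¹⁴ = r⁶, (r⁵)¹⁵ = r¹¹, (r⁵)¹⁶ = e.
The smallest positive k with (r⁵)ᵏ = e is 16, so |⟨r⁵⟩| = 16.

Answer: 16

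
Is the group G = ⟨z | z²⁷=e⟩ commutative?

G has a single generator, so G is cyclic and hence abelian.

Answer: Yes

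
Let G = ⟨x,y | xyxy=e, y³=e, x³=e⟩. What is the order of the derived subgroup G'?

G' = [G, G] is generated by all commutators. The generator-pair commutators are: [x, y] = xy²x.
The subgroup they normally generate is {e, xy, x²y², xy²x}, of order 4.
Check: |G/G'| = 12/4 = 3 is the order of the abelianisation.

Answer: 4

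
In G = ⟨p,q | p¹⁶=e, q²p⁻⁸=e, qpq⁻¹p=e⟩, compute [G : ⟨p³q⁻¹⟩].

First find ord(p³q⁻¹) by computing successive powers:
  (p³q⁻¹)¹ = p³q⁻¹, (p³q⁻¹)² = p⁸, (p³q⁻¹)³ = p³q, (p³q⁻¹)⁴ = e.
So |⟨p³q⁻¹⟩| = ord(p³q⁻¹) = 4. With |G| = 32, by Lagrange [G : ⟨p³q⁻¹⟩] = 32/4 = 8.

Answer: 8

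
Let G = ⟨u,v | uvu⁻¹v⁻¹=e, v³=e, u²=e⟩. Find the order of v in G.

Compute successive powers until reaching e:
  v¹ = v, v² = v², v³ = e.
The smallest positive k with vᵏ = e is 3.

Answer: 3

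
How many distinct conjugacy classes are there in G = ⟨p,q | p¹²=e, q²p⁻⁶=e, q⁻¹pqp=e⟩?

The conjugacy classes (representative and size) are:
  [e] (size 1), [p¹¹] (size 2), [p²] (size 2), [p⁹] (size 2), [p⁴] (size 2), [p⁵] (size 2), [p⁶] (size 1), [p²q] (size 6), [pq] (size 6).
Class equation: 1 + 2 + 2 + 2 + 2 + 2 + 1 + 6 + 6 = 24 = |G|. So G has 9 conjugacy classes.

Answer: 9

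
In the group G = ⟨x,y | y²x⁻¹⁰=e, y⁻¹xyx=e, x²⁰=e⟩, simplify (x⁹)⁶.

Compute successive powers of (x⁹), reducing at each step:
  (x⁹)²: (x⁹) · x⁹ = x¹⁸
  (x⁹)³: (x¹⁸) · x⁹ = x⁷
  (x⁹)⁴: (x⁷) · x⁹ = x¹⁶
  (x⁹)⁵: (x¹⁶) · x⁹ = x⁵
  (x⁹)⁶: (x⁵) · x⁹ = x¹⁴

Answer: x¹⁴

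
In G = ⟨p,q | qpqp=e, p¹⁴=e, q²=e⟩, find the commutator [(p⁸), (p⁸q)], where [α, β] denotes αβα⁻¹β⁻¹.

[(p⁸), (p⁸q)] = (p⁸)·(p⁸q)·(p⁸)⁻¹·(p⁸q)⁻¹.
  (p⁸) · (p⁸q) = p²q
  (p²q) · (p⁶) = p¹⁰q
  (p¹⁰q) · (p⁸q) = p²

Answer: p²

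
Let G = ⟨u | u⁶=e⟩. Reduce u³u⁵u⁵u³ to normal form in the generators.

Multiply left to right, reducing at each step:
  (u³) · u⁵ = u²
  (u²) · u⁵ = u
  u · u³ = u⁴

Answer: u⁴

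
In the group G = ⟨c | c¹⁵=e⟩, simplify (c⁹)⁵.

Compute successive powers of (c⁹), reducing at each step:
  (c⁹)²: (c⁹) · c⁹ = c³
  (c⁹)³: (c³) · c⁹ = c¹²
  (c⁹)⁴: (c¹²) · c⁹ = c⁶
  (c⁹)⁵: (c⁶) · c⁹ = e

Answer: e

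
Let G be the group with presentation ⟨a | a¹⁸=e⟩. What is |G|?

G is generated by a single element, so G is cyclic. The relator gives a¹⁸ = e and no smaller power is forced to be e, so the 18 powers {a, e, a², a³, a⁴, a⁵, a⁶, a⁷, a⁸, a⁹, a¹², a¹³, a¹¹, a¹⁰, a¹⁴, a¹⁵, a¹⁶, a¹⁷} are distinct. Hence |G| = 18.

Answer: 18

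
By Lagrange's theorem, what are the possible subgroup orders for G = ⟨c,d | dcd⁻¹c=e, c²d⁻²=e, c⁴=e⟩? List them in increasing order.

|G| = 8 = 2³. By Lagrange's theorem the order of any subgroup divides 8; the divisors of 8 are 1, 2, 4, 8.

Answer: 1, 2, 4, 8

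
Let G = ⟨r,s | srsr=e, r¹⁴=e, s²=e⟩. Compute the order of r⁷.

Compute successive powers until reaching e:
  (r⁷)¹ = r⁷, (r⁷)² = e.
The smallest positive k with (r⁷)ᵏ = e is 2.

Answer: 2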